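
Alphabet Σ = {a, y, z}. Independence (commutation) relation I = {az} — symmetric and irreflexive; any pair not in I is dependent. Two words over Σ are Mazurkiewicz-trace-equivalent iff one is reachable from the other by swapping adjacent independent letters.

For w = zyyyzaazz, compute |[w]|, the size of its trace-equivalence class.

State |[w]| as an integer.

#0=z has no predecessor
#1=y depends on [0:z]
#2=y depends on [1:y]
#3=y depends on [2:y]
#4=z depends on [3:y]
#5=a depends on [3:y]
#6=a depends on [5:a]
#7=z depends on [4:z]
#8=z depends on [7:z]
sources: [0:z]
N(rest) = Σ N(rest − s) over sources s of rest; N(one piece) = 1:
  size 1 → [6]=1  [8]=1
  size 2 → [5,6]=1  [6,8]=2  [7,8]=1
  size 3 → [4,7,8]=1  [5,6,8]=3  [6,7,8]=3
  size 4 → [4,6,7,8]=4  [5,6,7,8]=6
  size 5 → [4,5,6,7,8]=10
  size 6 → [3,4,5,6,7,8]=10
  size 7 → [2,3,4,5,6,7,8]=10
  first=0(z) contributes 10

10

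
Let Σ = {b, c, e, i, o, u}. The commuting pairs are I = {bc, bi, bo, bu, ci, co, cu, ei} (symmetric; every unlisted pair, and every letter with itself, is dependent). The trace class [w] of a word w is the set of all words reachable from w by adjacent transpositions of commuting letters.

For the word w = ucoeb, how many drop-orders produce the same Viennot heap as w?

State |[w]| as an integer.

0(u) covers ∅
1(c) covers ∅
2(o) covers 0:u
3(e) covers 1:c, 2:o
4(b) covers 3:e
floor of heap: 0:u, 1:c
completions by unplaced set U, small U first (add the entries for U minus each lowest piece of U):
  |U|=1: {4}:1
  |U|=2: {3,4}:1
  |U|=3: {1,3,4}:1  {2,3,4}:1
  start at 0(u): 2
  start at 1(c): 1
sum over floor = 3

3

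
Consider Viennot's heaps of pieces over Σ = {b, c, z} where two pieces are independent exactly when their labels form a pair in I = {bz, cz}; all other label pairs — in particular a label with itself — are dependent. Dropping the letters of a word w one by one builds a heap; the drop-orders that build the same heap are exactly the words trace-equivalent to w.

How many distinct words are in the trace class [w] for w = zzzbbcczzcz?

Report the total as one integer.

#0=z has no predecessor
#1=z depends on [0:z]
#2=z depends on [1:z]
#3=b has no predecessor
#4=b depends on [3:b]
#5=c depends on [4:b]
#6=c depends on [5:c]
#7=z depends on [2:z]
#8=z depends on [7:z]
#9=c depends on [6:c]
#10=z depends on [8:z]
sources: [0:z, 3:b]
N(rest) = Σ N(rest − s) over sources s of rest; N(one piece) = 1:
  size 1 → [9]=1  [10]=1
  size 2 → [6,9]=1  [8,10]=1  [9,10]=2
  size 3 → [5,6,9]=1  [6,9,10]=3  [7,8,10]=1  [8,9,10]=3
  size 4 → [2,7,8,10]=1  [4,5,6,9]=1  [5,6,9,10]=4  [6,8,9,10]=6  [7,8,9,10]=4
  size 5 → [1,2,7,8,10]=1  [2,7,8,9,10]=5  [3,4,5,6,9]=1  [4,5,6,9,10]=5  [5,6,8,9,10]=10  [6,7,8,9,10]=10
  size 6 → [0,1,2,7,8,10]=1  [1,2,7,8,9,10]=6  [2,6,7,8,9,10]=15  [3,4,5,6,9,10]=6  [4,5,6,8,9,10]=15  [5,6,7,8,9,10]=20
  size 7 → [0,1,2,7,8,9,10]=7  [1,2,6,7,8,9,10]=21  [2,5,6,7,8,9,10]=35  [3,4,5,6,8,9,10]=21  [4,5,6,7,8,9,10]=35
  size 8 → [0,1,2,6,7,8,9,10]=28  [1,2,5,6,7,8,9,10]=56  [2,4,5,6,7,8,9,10]=70  [3,4,5,6,7,8,9,10]=56
  size 9 → [0,1,2,5,6,7,8,9,10]=84  [1,2,4,5,6,7,8,9,10]=126  [2,3,4,5,6,7,8,9,10]=126
  first=0(z) contributes 252
  first=3(b) contributes 210
|[w]| = 462

462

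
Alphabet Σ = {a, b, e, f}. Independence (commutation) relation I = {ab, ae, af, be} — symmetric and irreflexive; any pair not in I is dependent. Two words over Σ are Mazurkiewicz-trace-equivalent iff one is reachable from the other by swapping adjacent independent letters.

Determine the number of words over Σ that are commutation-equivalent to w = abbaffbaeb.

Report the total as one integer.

360

drop 0:a onto floor
drop 1:b onto floor
drop 2:b onto {1:b}
drop 3:a onto {0:a}
drop 4:f onto {2:b}
drop 5:f onto {4:f}
drop 6:b onto {5:f}
drop 7:a onto {3:a}
drop 8:e onto {5:f}
drop 9:b onto {6:b}
ground layer = {0:a, 1:b}
drop-orders for the pieces not yet dropped (sum over which currently-grounded one goes next):
  1 to go: {7} 1  {8} 1  {9} 1
  2 to go: {3,7} 1  {6,9} 1  {7,8} 2  {7,9} 2  {8,9} 2
  3 to go: {0,3,7} 1  {3,7,8} 3  {3,7,9} 3  {6,7,9} 3  {6,8,9} 3  {7,8,9} 6
  4 to go: {0,3,7,8} 4  {0,3,7,9} 4  {3,6,7,9} 6  {3,7,8,9} 12  {5,6,8,9} 3  {6,7,8,9} 12
  5 to go: {0,3,6,7,9} 10  {0,3,7,8,9} 20  {3,6,7,8,9} 30  {4,5,6,8,9} 3  {5,6,7,8,9} 15
  6 to go: {0,3,6,7,8,9} 60  {2,4,5,6,8,9} 3  {3,5,6,7,8,9} 45  {4,5,6,7,8,9} 18
  7 to go: {0,3,5,6,7,8,9} 105  {1,2,4,5,6,8,9} 3  {2,4,5,6,7,8,9} 21  {3,4,5,6,7,8,9} 63
  8 to go: {0,3,4,5,6,7,8,9} 168  {1,2,4,5,6,7,8,9} 24  {2,3,4,5,6,7,8,9} 84
  if 0:a drops first: 108 orders
  if 1:b drops first: 252 orders
heap linearizations: 360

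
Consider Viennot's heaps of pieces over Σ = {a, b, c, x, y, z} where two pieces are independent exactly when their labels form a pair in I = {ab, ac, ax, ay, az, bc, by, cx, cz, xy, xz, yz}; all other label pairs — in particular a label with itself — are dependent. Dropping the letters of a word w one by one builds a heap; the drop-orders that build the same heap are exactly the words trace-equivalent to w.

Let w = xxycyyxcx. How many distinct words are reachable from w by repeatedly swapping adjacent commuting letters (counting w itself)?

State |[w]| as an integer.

drop 0:x onto floor
drop 1:x onto {0:x}
drop 2:y onto floor
drop 3:c onto {2:y}
drop 4:y onto {3:c}
drop 5:y onto {4:y}
drop 6:x onto {1:x}
drop 7:c onto {5:y}
drop 8:x onto {6:x}
ground layer = {0:x, 2:y}
drop-orders for the pieces not yet dropped (sum over which currently-grounded one goes next):
  1 to go: {7} 1  {8} 1
  2 to go: {5,7} 1  {6,8} 1  {7,8} 2
  3 to go: {1,6,8} 1  {4,5,7} 1  {5,7,8} 3  {6,7,8} 3
  4 to go: {0,1,6,8} 1  {1,6,7,8} 4  {3,4,5,7} 1  {4,5,7,8} 4  {5,6,7,8} 6
  5 to go: {0,1,6,7,8} 5  {1,5,6,7,8} 10  {2,3,4,5,7} 1  {3,4,5,7,8} 5  {4,5,6,7,8} 10
  6 to go: {0,1,5,6,7,8} 15  {1,4,5,6,7,8} 20  {2,3,4,5,7,8} 6  {3,4,5,6,7,8} 15
  7 to go: {0,1,4,5,6,7,8} 35  {1,3,4,5,6,7,8} 35  {2,3,4,5,6,7,8} 21
  if 0:x drops first: 56 orders
  if 2:y drops first: 70 orders
heap linearizations: 126

126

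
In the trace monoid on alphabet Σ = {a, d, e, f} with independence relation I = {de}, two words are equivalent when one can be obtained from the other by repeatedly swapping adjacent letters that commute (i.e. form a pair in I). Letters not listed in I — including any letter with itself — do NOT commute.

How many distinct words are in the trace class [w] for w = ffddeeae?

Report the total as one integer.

piece 0:f — minimal
piece 1:f rests on {0:f}
piece 2:d rests on {1:f}
piece 3:d rests on {2:d}
piece 4:e rests on {1:f}
piece 5:e rests on {4:e}
piece 6:a rests on {3:d, 5:e}
piece 7:e rests on {6:a}
minimal pieces: {0:f}
ways to finish when only these pieces remain (= sum over removing one remaining piece with nothing left below it):
  1 left: {7}→1
  2 left: {6,7}→1
  3 left: {3,6,7}→1  {5,6,7}→1
  4 left: {2,3,6,7}→1  {3,5,6,7}→2  {4,5,6,7}→1
  5 left: {2,3,5,6,7}→3  {3,4,5,6,7}→3
  6 left: {2,3,4,5,6,7}→6
  placing 0:f first → 6 extensions

6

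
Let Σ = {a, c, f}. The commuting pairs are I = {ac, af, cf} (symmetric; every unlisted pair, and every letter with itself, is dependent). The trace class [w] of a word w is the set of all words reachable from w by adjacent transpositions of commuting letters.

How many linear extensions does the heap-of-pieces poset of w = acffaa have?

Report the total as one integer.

60

piece 0:a — minimal
piece 1:c — minimal
piece 2:f — minimal
piece 3:f rests on {2:f}
piece 4:a rests on {0:a}
piece 5:a rests on {4:a}
minimal pieces: {0:a, 1:c, 2:f}
ways to finish when only these pieces remain (= sum over removing one remaining piece with nothing left below it):
  1 left: {1}→1  {3}→1  {5}→1
  2 left: {1,3}→2  {1,5}→2  {2,3}→1  {3,5}→2  {4,5}→1
  3 left: {0,4,5}→1  {1,2,3}→3  {1,3,5}→6  {1,4,5}→3  {2,3,5}→3  {3,4,5}→3
  4 left: {0,1,4,5}→4  {0,3,4,5}→4  {1,2,3,5}→12  {1,3,4,5}→12  {2,3,4,5}→6
  placing 0:a first → 30 extensions
  placing 1:c first → 10 extensions
  placing 2:f first → 20 extensions
total linear extensions = 60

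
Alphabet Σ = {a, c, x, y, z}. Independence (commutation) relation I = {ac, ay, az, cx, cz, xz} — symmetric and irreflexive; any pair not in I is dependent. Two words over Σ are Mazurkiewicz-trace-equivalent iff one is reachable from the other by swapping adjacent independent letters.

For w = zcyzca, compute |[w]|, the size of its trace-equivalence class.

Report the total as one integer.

24

0(z) covers ∅
1(c) covers ∅
2(y) covers 0:z, 1:c
3(z) covers 2:y
4(c) covers 2:y
5(a) covers ∅
floor of heap: 0:z, 1:c, 5:a
completions by unplaced set U, small U first (add the entries for U minus each lowest piece of U):
  |U|=1: {3}:1  {4}:1  {5}:1
  |U|=2: {3,4}:2  {3,5}:2  {4,5}:2
  |U|=3: {2,3,4}:2  {3,4,5}:6
  |U|=4: {0,2,3,4}:2  {1,2,3,4}:2  {2,3,4,5}:8
  start at 0(z): 10
  start at 1(c): 10
  start at 5(a): 4
sum over floor = 24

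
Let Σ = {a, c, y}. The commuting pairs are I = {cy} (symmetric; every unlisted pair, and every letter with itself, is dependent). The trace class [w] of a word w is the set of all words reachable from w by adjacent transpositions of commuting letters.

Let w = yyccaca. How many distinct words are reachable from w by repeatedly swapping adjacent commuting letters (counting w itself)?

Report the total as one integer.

0(y) covers ∅
1(y) covers 0:y
2(c) covers ∅
3(c) covers 2:c
4(a) covers 1:y, 3:c
5(c) covers 4:a
6(a) covers 5:c
floor of heap: 0:y, 2:c
completions by unplaced set U, small U first (add the entries for U minus each lowest piece of U):
  |U|=1: {6}:1
  |U|=2: {5,6}:1
  |U|=3: {4,5,6}:1
  |U|=4: {1,4,5,6}:1  {3,4,5,6}:1
  |U|=5: {0,1,4,5,6}:1  {1,3,4,5,6}:2  {2,3,4,5,6}:1
  start at 0(y): 3
  start at 2(c): 3
sum over floor = 6

6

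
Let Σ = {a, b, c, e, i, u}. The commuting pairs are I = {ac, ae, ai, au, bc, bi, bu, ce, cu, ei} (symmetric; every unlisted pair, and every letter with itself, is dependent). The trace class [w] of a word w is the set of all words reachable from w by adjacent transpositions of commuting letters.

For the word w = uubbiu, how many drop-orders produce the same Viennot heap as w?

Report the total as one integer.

0(u) covers ∅
1(u) covers 0:u
2(b) covers ∅
3(b) covers 2:b
4(i) covers 1:u
5(u) covers 4:i
floor of heap: 0:u, 2:b
completions by unplaced set U, small U first (add the entries for U minus each lowest piece of U):
  |U|=1: {3}:1  {5}:1
  |U|=2: {2,3}:1  {3,5}:2  {4,5}:1
  |U|=3: {1,4,5}:1  {2,3,5}:3  {3,4,5}:3
  |U|=4: {0,1,4,5}:1  {1,3,4,5}:4  {2,3,4,5}:6
  start at 0(u): 10
  start at 2(b): 5
sum over floor = 15

15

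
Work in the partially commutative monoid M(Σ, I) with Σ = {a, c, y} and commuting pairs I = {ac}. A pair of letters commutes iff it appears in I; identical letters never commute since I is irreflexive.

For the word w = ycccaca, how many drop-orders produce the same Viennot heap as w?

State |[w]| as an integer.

15

0(y) covers ∅
1(c) covers 0:y
2(c) covers 1:c
3(c) covers 2:c
4(a) covers 0:y
5(c) covers 3:c
6(a) covers 4:a
floor of heap: 0:y
completions by unplaced set U, small U first (add the entries for U minus each lowest piece of U):
  |U|=1: {5}:1  {6}:1
  |U|=2: {3,5}:1  {4,6}:1  {5,6}:2
  |U|=3: {2,3,5}:1  {3,5,6}:3  {4,5,6}:3
  |U|=4: {1,2,3,5}:1  {2,3,5,6}:4  {3,4,5,6}:6
  |U|=5: {1,2,3,5,6}:5  {2,3,4,5,6}:10
  start at 0(y): 15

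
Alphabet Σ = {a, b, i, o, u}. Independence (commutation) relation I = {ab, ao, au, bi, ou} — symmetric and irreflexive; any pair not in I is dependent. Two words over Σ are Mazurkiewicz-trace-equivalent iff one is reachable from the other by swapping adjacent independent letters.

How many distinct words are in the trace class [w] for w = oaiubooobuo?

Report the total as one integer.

4

drop 0:o onto floor
drop 1:a onto floor
drop 2:i onto {0:o, 1:a}
drop 3:u onto {2:i}
drop 4:b onto {3:u}
drop 5:o onto {4:b}
drop 6:o onto {5:o}
drop 7:o onto {6:o}
drop 8:b onto {7:o}
drop 9:u onto {8:b}
drop 10:o onto {8:b}
ground layer = {0:o, 1:a}
drop-orders for the pieces not yet dropped (sum over which currently-grounded one goes next):
  1 to go: {9} 1  {10} 1
  2 to go: {9,10} 2
  3 to go: {8,9,10} 2
  4 to go: {7,8,9,10} 2
  5 to go: {6,7,8,9,10} 2
  6 to go: {5,6,7,8,9,10} 2
  7 to go: {4,5,6,7,8,9,10} 2
  8 to go: {3,4,5,6,7,8,9,10} 2
  9 to go: {2,3,4,5,6,7,8,9,10} 2
  if 0:o drops first: 2 orders
  if 1:a drops first: 2 orders
heap linearizations: 4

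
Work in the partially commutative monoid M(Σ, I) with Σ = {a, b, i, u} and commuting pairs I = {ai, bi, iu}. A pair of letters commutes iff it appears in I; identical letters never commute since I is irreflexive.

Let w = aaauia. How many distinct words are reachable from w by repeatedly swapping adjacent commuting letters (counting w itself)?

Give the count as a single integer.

6

drop 0:a onto floor
drop 1:a onto {0:a}
drop 2:a onto {1:a}
drop 3:u onto {2:a}
drop 4:i onto floor
drop 5:a onto {3:u}
ground layer = {0:a, 4:i}
drop-orders for the pieces not yet dropped (sum over which currently-grounded one goes next):
  1 to go: {4} 1  {5} 1
  2 to go: {3,5} 1  {4,5} 2
  3 to go: {2,3,5} 1  {3,4,5} 3
  4 to go: {1,2,3,5} 1  {2,3,4,5} 4
  if 0:a drops first: 5 orders
  if 4:i drops first: 1 orders
heap linearizations: 6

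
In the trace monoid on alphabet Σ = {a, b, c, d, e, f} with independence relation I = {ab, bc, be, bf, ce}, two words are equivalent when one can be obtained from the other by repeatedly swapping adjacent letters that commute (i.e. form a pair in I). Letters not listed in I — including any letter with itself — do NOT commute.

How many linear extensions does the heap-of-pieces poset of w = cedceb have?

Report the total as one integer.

12

#0=c has no predecessor
#1=e has no predecessor
#2=d depends on [0:c, 1:e]
#3=c depends on [2:d]
#4=e depends on [2:d]
#5=b depends on [2:d]
sources: [0:c, 1:e]
N(rest) = Σ N(rest − s) over sources s of rest; N(one piece) = 1:
  size 1 → [3]=1  [4]=1  [5]=1
  size 2 → [3,4]=2  [3,5]=2  [4,5]=2
  size 3 → [3,4,5]=6
  size 4 → [2,3,4,5]=6
  first=0(c) contributes 6
  first=1(e) contributes 6
|[w]| = 12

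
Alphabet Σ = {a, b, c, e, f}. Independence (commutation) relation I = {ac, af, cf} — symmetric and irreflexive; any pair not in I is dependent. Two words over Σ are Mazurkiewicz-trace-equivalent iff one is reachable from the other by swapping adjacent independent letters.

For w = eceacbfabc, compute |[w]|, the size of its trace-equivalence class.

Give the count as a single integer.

piece 0:e — minimal
piece 1:c rests on {0:e}
piece 2:e rests on {1:c}
piece 3:a rests on {2:e}
piece 4:c rests on {2:e}
piece 5:b rests on {3:a, 4:c}
piece 6:f rests on {5:b}
piece 7:a rests on {5:b}
piece 8:b rests on {6:f, 7:a}
piece 9:c rests on {8:b}
minimal pieces: {0:e}
ways to finish when only these pieces remain (= sum over removing one remaining piece with nothing left below it):
  1 left: {9}→1
  2 left: {8,9}→1
  3 left: {6,8,9}→1  {7,8,9}→1
  4 left: {6,7,8,9}→2
  5 left: {5,6,7,8,9}→2
  6 left: {3,5,6,7,8,9}→2  {4,5,6,7,8,9}→2
  7 left: {3,4,5,6,7,8,9}→4
  8 left: {2,3,4,5,6,7,8,9}→4
  placing 0:e first → 4 extensions

4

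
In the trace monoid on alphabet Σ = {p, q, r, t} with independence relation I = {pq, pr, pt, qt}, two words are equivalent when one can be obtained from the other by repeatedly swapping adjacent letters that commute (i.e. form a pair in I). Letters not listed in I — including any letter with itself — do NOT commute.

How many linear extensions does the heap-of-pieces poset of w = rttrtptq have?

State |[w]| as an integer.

24

#0=r has no predecessor
#1=t depends on [0:r]
#2=t depends on [1:t]
#3=r depends on [2:t]
#4=t depends on [3:r]
#5=p has no predecessor
#6=t depends on [4:t]
#7=q depends on [3:r]
sources: [0:r, 5:p]
N(rest) = Σ N(rest − s) over sources s of rest; N(one piece) = 1:
  size 1 → [5]=1  [6]=1  [7]=1
  size 2 → [4,6]=1  [5,6]=2  [5,7]=2  [6,7]=2
  size 3 → [4,5,6]=3  [4,6,7]=3  [5,6,7]=6
  size 4 → [3,4,6,7]=3  [4,5,6,7]=12
  size 5 → [2,3,4,6,7]=3  [3,4,5,6,7]=15
  size 6 → [1,2,3,4,6,7]=3  [2,3,4,5,6,7]=18
  first=0(r) contributes 21
  first=5(p) contributes 3
|[w]| = 24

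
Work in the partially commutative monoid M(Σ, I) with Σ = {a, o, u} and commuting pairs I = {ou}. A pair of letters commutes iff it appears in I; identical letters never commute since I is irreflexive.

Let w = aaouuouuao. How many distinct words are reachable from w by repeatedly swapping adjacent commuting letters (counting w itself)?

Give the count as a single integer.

piece 0:a — minimal
piece 1:a rests on {0:a}
piece 2:o rests on {1:a}
piece 3:u rests on {1:a}
piece 4:u rests on {3:u}
piece 5:o rests on {2:o}
piece 6:u rests on {4:u}
piece 7:u rests on {6:u}
piece 8:a rests on {5:o, 7:u}
piece 9:o rests on {8:a}
minimal pieces: {0:a}
ways to finish when only these pieces remain (= sum over removing one remaining piece with nothing left below it):
  1 left: {9}→1
  2 left: {8,9}→1
  3 left: {5,8,9}→1  {7,8,9}→1
  4 left: {2,5,8,9}→1  {5,7,8,9}→2  {6,7,8,9}→1
  5 left: {2,5,7,8,9}→3  {4,6,7,8,9}→1  {5,6,7,8,9}→3
  6 left: {2,5,6,7,8,9}→6  {3,4,6,7,8,9}→1  {4,5,6,7,8,9}→4
  7 left: {2,4,5,6,7,8,9}→10  {3,4,5,6,7,8,9}→5
  8 left: {2,3,4,5,6,7,8,9}→15
  placing 0:a first → 15 extensions

15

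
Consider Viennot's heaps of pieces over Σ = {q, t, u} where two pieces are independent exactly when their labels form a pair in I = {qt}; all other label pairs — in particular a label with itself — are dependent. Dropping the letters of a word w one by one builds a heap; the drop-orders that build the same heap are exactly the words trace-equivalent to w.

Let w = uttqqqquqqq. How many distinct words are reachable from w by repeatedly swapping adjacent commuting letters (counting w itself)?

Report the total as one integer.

drop 0:u onto floor
drop 1:t onto {0:u}
drop 2:t onto {1:t}
drop 3:q onto {0:u}
drop 4:q onto {3:q}
drop 5:q onto {4:q}
drop 6:q onto {5:q}
drop 7:u onto {2:t, 6:q}
drop 8:q onto {7:u}
drop 9:q onto {8:q}
drop 10:q onto {9:q}
ground layer = {0:u}
drop-orders for the pieces not yet dropped (sum over which currently-grounded one goes next):
  1 to go: {10} 1
  2 to go: {9,10} 1
  3 to go: {8,9,10} 1
  4 to go: {7,8,9,10} 1
  5 to go: {2,7,8,9,10} 1  {6,7,8,9,10} 1
  6 to go: {1,2,7,8,9,10} 1  {2,6,7,8,9,10} 2  {5,6,7,8,9,10} 1
  7 to go: {1,2,6,7,8,9,10} 3  {2,5,6,7,8,9,10} 3  {4,5,6,7,8,9,10} 1
  8 to go: {1,2,5,6,7,8,9,10} 6  {2,4,5,6,7,8,9,10} 4  {3,4,5,6,7,8,9,10} 1
  9 to go: {1,2,4,5,6,7,8,9,10} 10  {2,3,4,5,6,7,8,9,10} 5
  if 0:u drops first: 15 orders

15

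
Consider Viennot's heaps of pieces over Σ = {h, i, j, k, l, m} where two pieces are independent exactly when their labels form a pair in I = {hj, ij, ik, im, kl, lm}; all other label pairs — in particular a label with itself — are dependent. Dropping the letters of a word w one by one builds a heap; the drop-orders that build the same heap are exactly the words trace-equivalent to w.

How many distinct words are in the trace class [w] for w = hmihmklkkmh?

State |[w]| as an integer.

drop 0:h onto floor
drop 1:m onto {0:h}
drop 2:i onto {0:h}
drop 3:h onto {1:m, 2:i}
drop 4:m onto {3:h}
drop 5:k onto {4:m}
drop 6:l onto {3:h}
drop 7:k onto {5:k}
drop 8:k onto {7:k}
drop 9:m onto {8:k}
drop 10:h onto {6:l, 9:m}
ground layer = {0:h}
drop-orders for the pieces not yet dropped (sum over which currently-grounded one goes next):
  1 to go: {10} 1
  2 to go: {6,10} 1  {9,10} 1
  3 to go: {6,9,10} 2  {8,9,10} 1
  4 to go: {6,8,9,10} 3  {7,8,9,10} 1
  5 to go: {5,7,8,9,10} 1  {6,7,8,9,10} 4
  6 to go: {4,5,7,8,9,10} 1  {5,6,7,8,9,10} 5
  7 to go: {4,5,6,7,8,9,10} 6
  8 to go: {3,4,5,6,7,8,9,10} 6
  9 to go: {1,3,4,5,6,7,8,9,10} 6  {2,3,4,5,6,7,8,9,10} 6
  if 0:h drops first: 12 orders

12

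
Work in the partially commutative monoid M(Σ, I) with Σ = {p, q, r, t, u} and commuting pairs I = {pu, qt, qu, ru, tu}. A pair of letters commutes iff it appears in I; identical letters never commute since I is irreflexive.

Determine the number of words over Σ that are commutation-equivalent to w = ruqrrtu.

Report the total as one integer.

#0=r has no predecessor
#1=u has no predecessor
#2=q depends on [0:r]
#3=r depends on [2:q]
#4=r depends on [3:r]
#5=t depends on [4:r]
#6=u depends on [1:u]
sources: [0:r, 1:u]
N(rest) = Σ N(rest − s) over sources s of rest; N(one piece) = 1:
  size 1 → [5]=1  [6]=1
  size 2 → [1,6]=1  [4,5]=1  [5,6]=2
  size 3 → [1,5,6]=3  [3,4,5]=1  [4,5,6]=3
  size 4 → [1,4,5,6]=6  [2,3,4,5]=1  [3,4,5,6]=4
  size 5 → [0,2,3,4,5]=1  [1,3,4,5,6]=10  [2,3,4,5,6]=5
  first=0(r) contributes 15
  first=1(u) contributes 6
|[w]| = 21

21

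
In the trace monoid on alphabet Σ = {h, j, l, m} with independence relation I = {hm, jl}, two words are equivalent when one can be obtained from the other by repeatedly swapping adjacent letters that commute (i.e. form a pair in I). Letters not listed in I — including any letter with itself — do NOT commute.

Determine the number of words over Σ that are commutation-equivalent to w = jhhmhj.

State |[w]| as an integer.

#0=j has no predecessor
#1=h depends on [0:j]
#2=h depends on [1:h]
#3=m depends on [0:j]
#4=h depends on [2:h]
#5=j depends on [3:m, 4:h]
sources: [0:j]
N(rest) = Σ N(rest − s) over sources s of rest; N(one piece) = 1:
  size 1 → [5]=1
  size 2 → [3,5]=1  [4,5]=1
  size 3 → [2,4,5]=1  [3,4,5]=2
  size 4 → [1,2,4,5]=1  [2,3,4,5]=3
  first=0(j) contributes 4

4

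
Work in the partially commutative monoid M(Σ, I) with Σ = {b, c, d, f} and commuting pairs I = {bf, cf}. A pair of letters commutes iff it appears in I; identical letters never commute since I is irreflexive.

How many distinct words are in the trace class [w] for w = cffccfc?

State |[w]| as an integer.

drop 0:c onto floor
drop 1:f onto floor
drop 2:f onto {1:f}
drop 3:c onto {0:c}
drop 4:c onto {3:c}
drop 5:f onto {2:f}
drop 6:c onto {4:c}
ground layer = {0:c, 1:f}
drop-orders for the pieces not yet dropped (sum over which currently-grounded one goes next):
  1 to go: {5} 1  {6} 1
  2 to go: {2,5} 1  {4,6} 1  {5,6} 2
  3 to go: {1,2,5} 1  {2,5,6} 3  {3,4,6} 1  {4,5,6} 3
  4 to go: {0,3,4,6} 1  {1,2,5,6} 4  {2,4,5,6} 6  {3,4,5,6} 4
  5 to go: {0,3,4,5,6} 5  {1,2,4,5,6} 10  {2,3,4,5,6} 10
  if 0:c drops first: 20 orders
  if 1:f drops first: 15 orders
heap linearizations: 35

35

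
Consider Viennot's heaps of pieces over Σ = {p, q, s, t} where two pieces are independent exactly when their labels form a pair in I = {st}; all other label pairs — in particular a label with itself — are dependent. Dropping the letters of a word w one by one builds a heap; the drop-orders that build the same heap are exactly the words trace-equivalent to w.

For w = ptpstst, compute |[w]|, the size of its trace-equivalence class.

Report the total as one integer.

#0=p has no predecessor
#1=t depends on [0:p]
#2=p depends on [1:t]
#3=s depends on [2:p]
#4=t depends on [2:p]
#5=s depends on [3:s]
#6=t depends on [4:t]
sources: [0:p]
N(rest) = Σ N(rest − s) over sources s of rest; N(one piece) = 1:
  size 1 → [5]=1  [6]=1
  size 2 → [3,5]=1  [4,6]=1  [5,6]=2
  size 3 → [3,5,6]=3  [4,5,6]=3
  size 4 → [3,4,5,6]=6
  size 5 → [2,3,4,5,6]=6
  first=0(p) contributes 6

6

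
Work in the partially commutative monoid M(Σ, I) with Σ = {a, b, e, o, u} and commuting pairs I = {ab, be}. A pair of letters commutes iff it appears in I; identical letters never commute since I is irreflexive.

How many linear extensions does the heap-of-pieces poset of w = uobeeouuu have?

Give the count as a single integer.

3

#0=u has no predecessor
#1=o depends on [0:u]
#2=b depends on [1:o]
#3=e depends on [1:o]
#4=e depends on [3:e]
#5=o depends on [2:b, 4:e]
#6=u depends on [5:o]
#7=u depends on [6:u]
#8=u depends on [7:u]
sources: [0:u]
N(rest) = Σ N(rest − s) over sources s of rest; N(one piece) = 1:
  size 1 → [8]=1
  size 2 → [7,8]=1
  size 3 → [6,7,8]=1
  size 4 → [5,6,7,8]=1
  size 5 → [2,5,6,7,8]=1  [4,5,6,7,8]=1
  size 6 → [2,4,5,6,7,8]=2  [3,4,5,6,7,8]=1
  size 7 → [2,3,4,5,6,7,8]=3
  first=0(u) contributes 3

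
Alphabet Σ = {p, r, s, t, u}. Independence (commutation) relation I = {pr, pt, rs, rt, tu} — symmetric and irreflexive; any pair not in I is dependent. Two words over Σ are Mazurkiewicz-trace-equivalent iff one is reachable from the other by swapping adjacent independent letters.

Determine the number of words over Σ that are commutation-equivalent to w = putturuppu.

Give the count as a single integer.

0(p) covers ∅
1(u) covers 0:p
2(t) covers ∅
3(t) covers 2:t
4(u) covers 1:u
5(r) covers 4:u
6(u) covers 5:r
7(p) covers 6:u
8(p) covers 7:p
9(u) covers 8:p
floor of heap: 0:p, 2:t
completions by unplaced set U, small U first (add the entries for U minus each lowest piece of U):
  |U|=1: {3}:1  {9}:1
  |U|=2: {2,3}:1  {3,9}:2  {8,9}:1
  |U|=3: {2,3,9}:3  {3,8,9}:3  {7,8,9}:1
  |U|=4: {2,3,8,9}:6  {3,7,8,9}:4  {6,7,8,9}:1
  |U|=5: {2,3,7,8,9}:10  {3,6,7,8,9}:5  {5,6,7,8,9}:1
  |U|=6: {2,3,6,7,8,9}:15  {3,5,6,7,8,9}:6  {4,5,6,7,8,9}:1
  |U|=7: {1,4,5,6,7,8,9}:1  {2,3,5,6,7,8,9}:21  {3,4,5,6,7,8,9}:7
  |U|=8: {0,1,4,5,6,7,8,9}:1  {1,3,4,5,6,7,8,9}:8  {2,3,4,5,6,7,8,9}:28
  start at 0(p): 36
  start at 2(t): 9
sum over floor = 45

45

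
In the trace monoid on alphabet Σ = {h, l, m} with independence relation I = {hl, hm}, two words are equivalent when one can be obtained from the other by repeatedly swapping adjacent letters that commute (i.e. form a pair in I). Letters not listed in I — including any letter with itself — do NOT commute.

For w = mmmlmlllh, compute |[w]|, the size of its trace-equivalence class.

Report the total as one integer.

#0=m has no predecessor
#1=m depends on [0:m]
#2=m depends on [1:m]
#3=l depends on [2:m]
#4=m depends on [3:l]
#5=l depends on [4:m]
#6=l depends on [5:l]
#7=l depends on [6:l]
#8=h has no predecessor
sources: [0:m, 8:h]
N(rest) = Σ N(rest − s) over sources s of rest; N(one piece) = 1:
  size 1 → [7]=1  [8]=1
  size 2 → [6,7]=1  [7,8]=2
  size 3 → [5,6,7]=1  [6,7,8]=3
  size 4 → [4,5,6,7]=1  [5,6,7,8]=4
  size 5 → [3,4,5,6,7]=1  [4,5,6,7,8]=5
  size 6 → [2,3,4,5,6,7]=1  [3,4,5,6,7,8]=6
  size 7 → [1,2,3,4,5,6,7]=1  [2,3,4,5,6,7,8]=7
  first=0(m) contributes 8
  first=8(h) contributes 1
|[w]| = 9

9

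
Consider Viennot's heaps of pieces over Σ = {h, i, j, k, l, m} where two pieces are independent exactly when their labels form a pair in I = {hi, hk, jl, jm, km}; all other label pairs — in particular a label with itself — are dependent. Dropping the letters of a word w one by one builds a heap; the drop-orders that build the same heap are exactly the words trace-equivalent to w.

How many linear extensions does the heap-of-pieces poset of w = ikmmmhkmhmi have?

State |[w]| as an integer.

36

#0=i has no predecessor
#1=k depends on [0:i]
#2=m depends on [0:i]
#3=m depends on [2:m]
#4=m depends on [3:m]
#5=h depends on [4:m]
#6=k depends on [1:k]
#7=m depends on [5:h]
#8=h depends on [7:m]
#9=m depends on [8:h]
#10=i depends on [6:k, 9:m]
sources: [0:i]
N(rest) = Σ N(rest − s) over sources s of rest; N(one piece) = 1:
  size 1 → [10]=1
  size 2 → [6,10]=1  [9,10]=1
  size 3 → [1,6,10]=1  [6,9,10]=2  [8,9,10]=1
  size 4 → [1,6,9,10]=3  [6,8,9,10]=3  [7,8,9,10]=1
  size 5 → [1,6,8,9,10]=6  [5,7,8,9,10]=1  [6,7,8,9,10]=4
  size 6 → [1,6,7,8,9,10]=10  [4,5,7,8,9,10]=1  [5,6,7,8,9,10]=5
  size 7 → [1,5,6,7,8,9,10]=15  [3,4,5,7,8,9,10]=1  [4,5,6,7,8,9,10]=6
  size 8 → [1,4,5,6,7,8,9,10]=21  [2,3,4,5,7,8,9,10]=1  [3,4,5,6,7,8,9,10]=7
  size 9 → [1,3,4,5,6,7,8,9,10]=28  [2,3,4,5,6,7,8,9,10]=8
  first=0(i) contributes 36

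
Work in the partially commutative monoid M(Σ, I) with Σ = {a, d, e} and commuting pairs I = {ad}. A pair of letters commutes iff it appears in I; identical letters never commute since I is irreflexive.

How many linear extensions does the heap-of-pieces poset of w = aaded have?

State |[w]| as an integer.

3

drop 0:a onto floor
drop 1:a onto {0:a}
drop 2:d onto floor
drop 3:e onto {1:a, 2:d}
drop 4:d onto {3:e}
ground layer = {0:a, 2:d}
drop-orders for the pieces not yet dropped (sum over which currently-grounded one goes next):
  1 to go: {4} 1
  2 to go: {3,4} 1
  3 to go: {1,3,4} 1  {2,3,4} 1
  if 0:a drops first: 2 orders
  if 2:d drops first: 1 orders
heap linearizations: 3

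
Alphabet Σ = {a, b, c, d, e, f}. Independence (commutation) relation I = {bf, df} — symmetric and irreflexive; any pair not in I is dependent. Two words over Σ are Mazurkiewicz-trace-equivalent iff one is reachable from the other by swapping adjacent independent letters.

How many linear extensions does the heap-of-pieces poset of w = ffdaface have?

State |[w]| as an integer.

3

0(f) covers ∅
1(f) covers 0:f
2(d) covers ∅
3(a) covers 1:f, 2:d
4(f) covers 3:a
5(a) covers 4:f
6(c) covers 5:a
7(e) covers 6:c
floor of heap: 0:f, 2:d
completions by unplaced set U, small U first (add the entries for U minus each lowest piece of U):
  |U|=1: {7}:1
  |U|=2: {6,7}:1
  |U|=3: {5,6,7}:1
  |U|=4: {4,5,6,7}:1
  |U|=5: {3,4,5,6,7}:1
  |U|=6: {1,3,4,5,6,7}:1  {2,3,4,5,6,7}:1
  start at 0(f): 2
  start at 2(d): 1
sum over floor = 3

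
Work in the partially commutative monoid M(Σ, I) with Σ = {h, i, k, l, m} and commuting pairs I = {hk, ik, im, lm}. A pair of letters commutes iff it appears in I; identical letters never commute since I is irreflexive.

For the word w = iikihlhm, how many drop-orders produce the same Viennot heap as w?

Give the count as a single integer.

#0=i has no predecessor
#1=i depends on [0:i]
#2=k has no predecessor
#3=i depends on [1:i]
#4=h depends on [3:i]
#5=l depends on [2:k, 4:h]
#6=h depends on [5:l]
#7=m depends on [6:h]
sources: [0:i, 2:k]
N(rest) = Σ N(rest − s) over sources s of rest; N(one piece) = 1:
  size 1 → [7]=1
  size 2 → [6,7]=1
  size 3 → [5,6,7]=1
  size 4 → [2,5,6,7]=1  [4,5,6,7]=1
  size 5 → [2,4,5,6,7]=2  [3,4,5,6,7]=1
  size 6 → [1,3,4,5,6,7]=1  [2,3,4,5,6,7]=3
  first=0(i) contributes 4
  first=2(k) contributes 1
|[w]| = 5

5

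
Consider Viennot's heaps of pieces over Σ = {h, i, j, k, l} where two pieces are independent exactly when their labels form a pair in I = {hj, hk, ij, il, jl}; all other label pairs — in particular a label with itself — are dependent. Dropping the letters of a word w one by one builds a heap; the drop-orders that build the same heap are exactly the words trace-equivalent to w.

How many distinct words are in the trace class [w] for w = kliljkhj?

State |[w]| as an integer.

39

#0=k has no predecessor
#1=l depends on [0:k]
#2=i depends on [0:k]
#3=l depends on [1:l]
#4=j depends on [0:k]
#5=k depends on [2:i, 3:l, 4:j]
#6=h depends on [2:i, 3:l]
#7=j depends on [5:k]
sources: [0:k]
N(rest) = Σ N(rest − s) over sources s of rest; N(one piece) = 1:
  size 1 → [6]=1  [7]=1
  size 2 → [5,7]=1  [6,7]=2
  size 3 → [4,5,7]=1  [5,6,7]=3
  size 4 → [2,5,6,7]=3  [3,5,6,7]=3  [4,5,6,7]=4
  size 5 → [1,3,5,6,7]=3  [2,3,5,6,7]=6  [2,4,5,6,7]=7  [3,4,5,6,7]=7
  size 6 → [1,2,3,5,6,7]=9  [1,3,4,5,6,7]=10  [2,3,4,5,6,7]=20
  first=0(k) contributes 39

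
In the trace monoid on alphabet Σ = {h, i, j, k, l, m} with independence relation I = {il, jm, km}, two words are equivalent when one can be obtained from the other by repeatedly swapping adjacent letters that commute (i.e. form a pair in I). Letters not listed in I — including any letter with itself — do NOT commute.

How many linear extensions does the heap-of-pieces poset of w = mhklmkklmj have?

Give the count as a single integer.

0(m) covers ∅
1(h) covers 0:m
2(k) covers 1:h
3(l) covers 2:k
4(m) covers 3:l
5(k) covers 3:l
6(k) covers 5:k
7(l) covers 4:m, 6:k
8(m) covers 7:l
9(j) covers 7:l
floor of heap: 0:m
completions by unplaced set U, small U first (add the entries for U minus each lowest piece of U):
  |U|=1: {8}:1  {9}:1
  |U|=2: {8,9}:2
  |U|=3: {7,8,9}:2
  |U|=4: {4,7,8,9}:2  {6,7,8,9}:2
  |U|=5: {4,6,7,8,9}:4  {5,6,7,8,9}:2
  |U|=6: {4,5,6,7,8,9}:6
  |U|=7: {3,4,5,6,7,8,9}:6
  |U|=8: {2,3,4,5,6,7,8,9}:6
  start at 0(m): 6

6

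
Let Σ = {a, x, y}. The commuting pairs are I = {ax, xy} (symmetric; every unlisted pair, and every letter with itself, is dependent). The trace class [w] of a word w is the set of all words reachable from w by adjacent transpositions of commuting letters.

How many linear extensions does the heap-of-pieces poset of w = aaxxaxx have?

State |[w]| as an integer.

35

#0=a has no predecessor
#1=a depends on [0:a]
#2=x has no predecessor
#3=x depends on [2:x]
#4=a depends on [1:a]
#5=x depends on [3:x]
#6=x depends on [5:x]
sources: [0:a, 2:x]
N(rest) = Σ N(rest − s) over sources s of rest; N(one piece) = 1:
  size 1 → [4]=1  [6]=1
  size 2 → [1,4]=1  [4,6]=2  [5,6]=1
  size 3 → [0,1,4]=1  [1,4,6]=3  [3,5,6]=1  [4,5,6]=3
  size 4 → [0,1,4,6]=4  [1,4,5,6]=6  [2,3,5,6]=1  [3,4,5,6]=4
  size 5 → [0,1,4,5,6]=10  [1,3,4,5,6]=10  [2,3,4,5,6]=5
  first=0(a) contributes 15
  first=2(x) contributes 20
|[w]| = 35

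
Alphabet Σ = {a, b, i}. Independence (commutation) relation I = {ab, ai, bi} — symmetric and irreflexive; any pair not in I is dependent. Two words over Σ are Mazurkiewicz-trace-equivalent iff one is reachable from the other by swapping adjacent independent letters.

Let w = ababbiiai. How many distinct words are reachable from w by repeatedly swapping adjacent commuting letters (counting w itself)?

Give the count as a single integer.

0(a) covers ∅
1(b) covers ∅
2(a) covers 0:a
3(b) covers 1:b
4(b) covers 3:b
5(i) covers ∅
6(i) covers 5:i
7(a) covers 2:a
8(i) covers 6:i
floor of heap: 0:a, 1:b, 5:i
completions by unplaced set U, small U first (add the entries for U minus each lowest piece of U):
  |U|=1: {4}:1  {7}:1  {8}:1
  |U|=2: {2,7}:1  {3,4}:1  {4,7}:2  {4,8}:2  {6,8}:1  {7,8}:2
  |U|=3: {0,2,7}:1  {1,3,4}:1  {2,4,7}:3  {2,7,8}:3  {3,4,7}:3  {3,4,8}:3  {4,6,8}:3  {4,7,8}:6  {5,6,8}:1  {6,7,8}:3
  |U|=4: {0,2,4,7}:4  {0,2,7,8}:4  {1,3,4,7}:4  {1,3,4,8}:4  {2,3,4,7}:6  {2,4,7,8}:12  {2,6,7,8}:6  {3,4,6,8}:6  {3,4,7,8}:12  {4,5,6,8}:4  {4,6,7,8}:12  {5,6,7,8}:4
  |U|=5: {0,2,3,4,7}:10  {0,2,4,7,8}:20  {0,2,6,7,8}:10  {1,2,3,4,7}:10  {1,3,4,6,8}:10  {1,3,4,7,8}:20  {2,3,4,7,8}:30  {2,4,6,7,8}:30  {2,5,6,7,8}:10  {3,4,5,6,8}:10  {3,4,6,7,8}:30  {4,5,6,7,8}:20
  |U|=6: {0,1,2,3,4,7}:20  {0,2,3,4,7,8}:60  {0,2,4,6,7,8}:60  {0,2,5,6,7,8}:20  {1,2,3,4,7,8}:60  {1,3,4,5,6,8}:20  {1,3,4,6,7,8}:60  {2,3,4,6,7,8}:90  {2,4,5,6,7,8}:60  {3,4,5,6,7,8}:60
  |U|=7: {0,1,2,3,4,7,8}:140  {0,2,3,4,6,7,8}:210  {0,2,4,5,6,7,8}:140  {1,2,3,4,6,7,8}:210  {1,3,4,5,6,7,8}:140  {2,3,4,5,6,7,8}:210
  start at 0(a): 560
  start at 1(b): 560
  start at 5(i): 560
sum over floor = 1680

1680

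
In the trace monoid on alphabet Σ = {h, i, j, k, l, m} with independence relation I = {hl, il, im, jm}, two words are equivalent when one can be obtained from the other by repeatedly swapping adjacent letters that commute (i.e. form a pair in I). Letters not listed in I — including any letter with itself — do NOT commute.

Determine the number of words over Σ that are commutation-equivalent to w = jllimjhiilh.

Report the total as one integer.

drop 0:j onto floor
drop 1:l onto {0:j}
drop 2:l onto {1:l}
drop 3:i onto {0:j}
drop 4:m onto {2:l}
drop 5:j onto {2:l, 3:i}
drop 6:h onto {4:m, 5:j}
drop 7:i onto {6:h}
drop 8:i onto {7:i}
drop 9:l onto {4:m, 5:j}
drop 10:h onto {8:i}
ground layer = {0:j}
drop-orders for the pieces not yet dropped (sum over which currently-grounded one goes next):
  1 to go: {9} 1  {10} 1
  2 to go: {8,10} 1  {9,10} 2
  3 to go: {7,8,10} 1  {8,9,10} 3
  4 to go: {6,7,8,10} 1  {7,8,9,10} 4
  5 to go: {6,7,8,9,10} 5
  6 to go: {4,6,7,8,9,10} 5  {5,6,7,8,9,10} 5
  7 to go: {3,5,6,7,8,9,10} 5  {4,5,6,7,8,9,10} 10
  8 to go: {2,4,5,6,7,8,9,10} 10  {3,4,5,6,7,8,9,10} 15
  9 to go: {1,2,4,5,6,7,8,9,10} 10  {2,3,4,5,6,7,8,9,10} 25
  if 0:j drops first: 35 orders

35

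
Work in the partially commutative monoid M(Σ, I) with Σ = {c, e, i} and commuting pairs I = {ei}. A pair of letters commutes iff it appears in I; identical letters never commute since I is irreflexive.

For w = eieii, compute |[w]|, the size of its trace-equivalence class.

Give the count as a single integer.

10

piece 0:e — minimal
piece 1:i — minimal
piece 2:e rests on {0:e}
piece 3:i rests on {1:i}
piece 4:i rests on {3:i}
minimal pieces: {0:e, 1:i}
ways to finish when only these pieces remain (= sum over removing one remaining piece with nothing left below it):
  1 left: {2}→1  {4}→1
  2 left: {0,2}→1  {2,4}→2  {3,4}→1
  3 left: {0,2,4}→3  {1,3,4}→1  {2,3,4}→3
  placing 0:e first → 4 extensions
  placing 1:i first → 6 extensions
total linear extensions = 10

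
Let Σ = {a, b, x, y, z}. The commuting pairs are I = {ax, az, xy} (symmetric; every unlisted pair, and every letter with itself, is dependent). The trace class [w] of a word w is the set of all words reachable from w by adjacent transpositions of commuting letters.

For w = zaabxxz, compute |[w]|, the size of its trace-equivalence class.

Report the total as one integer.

3

0(z) covers ∅
1(a) covers ∅
2(a) covers 1:a
3(b) covers 0:z, 2:a
4(x) covers 3:b
5(x) covers 4:x
6(z) covers 5:x
floor of heap: 0:z, 1:a
completions by unplaced set U, small U first (add the entries for U minus each lowest piece of U):
  |U|=1: {6}:1
  |U|=2: {5,6}:1
  |U|=3: {4,5,6}:1
  |U|=4: {3,4,5,6}:1
  |U|=5: {0,3,4,5,6}:1  {2,3,4,5,6}:1
  start at 0(z): 1
  start at 1(a): 2
sum over floor = 3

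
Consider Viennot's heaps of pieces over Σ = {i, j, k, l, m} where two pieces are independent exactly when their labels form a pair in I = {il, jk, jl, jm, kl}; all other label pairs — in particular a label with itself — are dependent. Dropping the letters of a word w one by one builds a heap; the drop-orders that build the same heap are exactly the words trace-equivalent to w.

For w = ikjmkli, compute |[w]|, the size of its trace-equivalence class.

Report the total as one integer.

14

0(i) covers ∅
1(k) covers 0:i
2(j) covers 0:i
3(m) covers 1:k
4(k) covers 3:m
5(l) covers 3:m
6(i) covers 2:j, 4:k
floor of heap: 0:i
completions by unplaced set U, small U first (add the entries for U minus each lowest piece of U):
  |U|=1: {5}:1  {6}:1
  |U|=2: {2,6}:1  {4,6}:1  {5,6}:2
  |U|=3: {2,4,6}:2  {2,5,6}:3  {4,5,6}:3
  |U|=4: {2,4,5,6}:8  {3,4,5,6}:3
  |U|=5: {1,3,4,5,6}:3  {2,3,4,5,6}:11
  start at 0(i): 14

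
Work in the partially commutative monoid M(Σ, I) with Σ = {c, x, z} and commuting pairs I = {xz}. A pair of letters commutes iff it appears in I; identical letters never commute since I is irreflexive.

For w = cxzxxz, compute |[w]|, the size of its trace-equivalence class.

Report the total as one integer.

drop 0:c onto floor
drop 1:x onto {0:c}
drop 2:z onto {0:c}
drop 3:x onto {1:x}
drop 4:x onto {3:x}
drop 5:z onto {2:z}
ground layer = {0:c}
drop-orders for the pieces not yet dropped (sum over which currently-grounded one goes next):
  1 to go: {4} 1  {5} 1
  2 to go: {2,5} 1  {3,4} 1  {4,5} 2
  3 to go: {1,3,4} 1  {2,4,5} 3  {3,4,5} 3
  4 to go: {1,3,4,5} 4  {2,3,4,5} 6
  if 0:c drops first: 10 orders

10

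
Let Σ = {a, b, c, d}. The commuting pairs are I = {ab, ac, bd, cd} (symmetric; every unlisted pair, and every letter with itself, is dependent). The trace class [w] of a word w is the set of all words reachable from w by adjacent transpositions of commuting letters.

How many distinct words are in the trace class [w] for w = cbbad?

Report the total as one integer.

0(c) covers ∅
1(b) covers 0:c
2(b) covers 1:b
3(a) covers ∅
4(d) covers 3:a
floor of heap: 0:c, 3:a
completions by unplaced set U, small U first (add the entries for U minus each lowest piece of U):
  |U|=1: {2}:1  {4}:1
  |U|=2: {1,2}:1  {2,4}:2  {3,4}:1
  |U|=3: {0,1,2}:1  {1,2,4}:3  {2,3,4}:3
  start at 0(c): 6
  start at 3(a): 4
sum over floor = 10

10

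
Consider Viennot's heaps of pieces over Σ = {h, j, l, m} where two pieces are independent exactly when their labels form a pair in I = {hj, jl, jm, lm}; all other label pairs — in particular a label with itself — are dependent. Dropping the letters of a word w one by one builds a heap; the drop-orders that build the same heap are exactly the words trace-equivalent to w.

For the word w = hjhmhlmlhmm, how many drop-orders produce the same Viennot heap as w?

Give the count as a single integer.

33

#0=h has no predecessor
#1=j has no predecessor
#2=h depends on [0:h]
#3=m depends on [2:h]
#4=h depends on [3:m]
#5=l depends on [4:h]
#6=m depends on [4:h]
#7=l depends on [5:l]
#8=h depends on [6:m, 7:l]
#9=m depends on [8:h]
#10=m depends on [9:m]
sources: [0:h, 1:j]
N(rest) = Σ N(rest − s) over sources s of rest; N(one piece) = 1:
  size 1 → [1]=1  [10]=1
  size 2 → [1,10]=2  [9,10]=1
  size 3 → [1,9,10]=3  [8,9,10]=1
  size 4 → [1,8,9,10]=4  [6,8,9,10]=1  [7,8,9,10]=1
  size 5 → [1,6,8,9,10]=5  [1,7,8,9,10]=5  [5,7,8,9,10]=1  [6,7,8,9,10]=2
  size 6 → [1,5,7,8,9,10]=6  [1,6,7,8,9,10]=12  [5,6,7,8,9,10]=3
  size 7 → [1,5,6,7,8,9,10]=21  [4,5,6,7,8,9,10]=3
  size 8 → [1,4,5,6,7,8,9,10]=24  [3,4,5,6,7,8,9,10]=3
  size 9 → [1,3,4,5,6,7,8,9,10]=27  [2,3,4,5,6,7,8,9,10]=3
  first=0(h) contributes 30
  first=1(j) contributes 3
|[w]| = 33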